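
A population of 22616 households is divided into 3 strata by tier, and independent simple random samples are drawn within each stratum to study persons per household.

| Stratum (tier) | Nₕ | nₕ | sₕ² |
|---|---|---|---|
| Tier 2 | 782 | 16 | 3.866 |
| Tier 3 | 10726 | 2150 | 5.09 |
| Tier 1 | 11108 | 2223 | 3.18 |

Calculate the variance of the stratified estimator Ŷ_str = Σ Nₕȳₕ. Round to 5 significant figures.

Var(Ŷ_str) = Σₕ Nₕ²(1 − fₕ)sₕ²/nₕ.
Tier 2: 782²·(1 − 16/782)·3.866/16 = 144736.27.
Tier 3: 10726²·(1 − 2150/10726)·5.09/2150 = 217771.92.
Tier 1: 11108²·(1 − 2223/11108)·3.18/2223 = 141182.53.
Sum = 503690.72.

503690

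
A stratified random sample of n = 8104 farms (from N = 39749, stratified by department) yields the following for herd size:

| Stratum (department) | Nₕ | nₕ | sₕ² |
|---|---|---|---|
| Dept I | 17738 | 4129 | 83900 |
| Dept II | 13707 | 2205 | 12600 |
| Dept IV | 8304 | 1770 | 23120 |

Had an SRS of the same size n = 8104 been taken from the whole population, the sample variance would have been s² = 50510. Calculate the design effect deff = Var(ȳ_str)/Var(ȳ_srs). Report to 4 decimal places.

0.8310

Var(ȳ_str) = Σ Wₕ²(1−fₕ)sₕ²/nₕ with Wₕ = Nₕ/39749:
  Dept I: (17738/39749)²·(1−4129/17738)·83900/4129 = 3.1045276
  Dept II: (13707/39749)²·(1−2205/13707)·12600/2205 = 0.57019751
  Dept IV: (8304/39749)²·(1−1770/8304)·23120/1770 = 0.44856834
  → Var(ȳ_str) = 4.1232935.
Var(ȳ_srs) = (1 − 8104/39749)·50510/8104 = 4.9620008.
deff = 4.1232935 / 4.9620008 = 0.8310.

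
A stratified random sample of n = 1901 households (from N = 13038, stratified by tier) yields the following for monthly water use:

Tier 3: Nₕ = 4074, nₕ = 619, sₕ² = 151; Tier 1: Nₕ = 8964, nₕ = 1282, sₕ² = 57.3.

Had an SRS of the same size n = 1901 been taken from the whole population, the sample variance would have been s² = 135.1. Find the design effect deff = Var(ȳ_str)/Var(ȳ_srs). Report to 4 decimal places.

0.6310

Var(ȳ_str) = Σ Wₕ²(1−fₕ)sₕ²/nₕ with Wₕ = Nₕ/13038:
  Tier 3: (4074/13038)²·(1−619/4074)·151/619 = 0.020199165
  Tier 1: (8964/13038)²·(1−1282/8964)·57.3/1282 = 0.018105928
  → Var(ȳ_str) = 0.038305093.
Var(ȳ_srs) = (1 − 1901/13038)·135.1/1901 = 0.06070584.
deff = 0.038305093 / 0.06070584 = 0.6310.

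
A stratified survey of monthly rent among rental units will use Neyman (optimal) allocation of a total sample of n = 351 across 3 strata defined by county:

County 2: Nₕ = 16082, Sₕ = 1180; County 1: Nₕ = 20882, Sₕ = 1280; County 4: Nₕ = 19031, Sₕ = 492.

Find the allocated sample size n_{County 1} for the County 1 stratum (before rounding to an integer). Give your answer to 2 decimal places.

Neyman allocation: nₕ = n·NₕSₕ / Σⱼ NⱼSⱼ.
Σ NⱼSⱼ = 16082·1180 + 20882·1280 + 19031·492 = 5.5068972 × 10^7.
n_{County 1} = 351·20882·1280 / (5.5068972 × 10^7) = 170.37.

170.37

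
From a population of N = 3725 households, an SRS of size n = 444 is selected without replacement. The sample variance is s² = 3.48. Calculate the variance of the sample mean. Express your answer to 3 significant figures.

0.00690

Under SRS without replacement, Var(ȳ) = (1 − f)·s²/n with f = n/N = 444/3725 = 0.11919463.
Var(ȳ) = (1 − 0.11919463)·3.48/444 = 0.88080537·0.0078378378 = 0.0069036096.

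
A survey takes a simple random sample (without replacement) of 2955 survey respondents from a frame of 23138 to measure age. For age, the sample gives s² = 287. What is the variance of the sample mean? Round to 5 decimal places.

0.08472

Under SRS without replacement, Var(ȳ) = (1 − f)·s²/n with f = n/N = 2955/23138 = 0.12771199.
Var(ȳ) = (1 − 0.12771199)·287/2955 = 0.87228801·0.097123519 = 0.084719682.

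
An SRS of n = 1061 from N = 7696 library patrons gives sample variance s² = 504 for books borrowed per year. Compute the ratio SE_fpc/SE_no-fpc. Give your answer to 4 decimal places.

f = n/N = 1061/7696 = 0.13786383.
SE_no-fpc = √(s²/n) = 0.68921953; SE_fpc = √((1−f)s²/n) = 0.63994921.
Ratio = √(1−f) = 0.92851288.

0.9285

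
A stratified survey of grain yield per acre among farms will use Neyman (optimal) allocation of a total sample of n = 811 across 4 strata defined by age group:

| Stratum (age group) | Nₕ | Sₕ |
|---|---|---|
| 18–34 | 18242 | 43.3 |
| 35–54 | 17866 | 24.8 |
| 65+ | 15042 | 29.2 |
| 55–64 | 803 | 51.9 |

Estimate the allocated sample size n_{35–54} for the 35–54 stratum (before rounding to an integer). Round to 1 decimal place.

209.7

Neyman allocation: nₕ = n·NₕSₕ / Σⱼ NⱼSⱼ.
Σ NⱼSⱼ = 18242·43.3 + 17866·24.8 + 15042·29.2 + 803·51.9 = 1.7138575 × 10^6.
n_{35–54} = 811·17866·24.8 / (1.7138575 × 10^6) = 209.7.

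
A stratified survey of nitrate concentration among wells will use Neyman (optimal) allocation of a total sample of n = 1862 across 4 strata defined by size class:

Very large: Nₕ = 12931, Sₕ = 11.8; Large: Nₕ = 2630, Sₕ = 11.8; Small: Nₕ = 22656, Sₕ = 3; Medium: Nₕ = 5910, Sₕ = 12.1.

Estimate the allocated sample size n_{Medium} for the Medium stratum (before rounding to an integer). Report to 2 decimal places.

Neyman allocation: nₕ = n·NₕSₕ / Σⱼ NⱼSⱼ.
Σ NⱼSⱼ = 12931·11.8 + 2630·11.8 + 22656·3 + 5910·12.1 = 323098.8.
n_{Medium} = 1862·5910·12.1 / 323098.8 = 412.11.

412.11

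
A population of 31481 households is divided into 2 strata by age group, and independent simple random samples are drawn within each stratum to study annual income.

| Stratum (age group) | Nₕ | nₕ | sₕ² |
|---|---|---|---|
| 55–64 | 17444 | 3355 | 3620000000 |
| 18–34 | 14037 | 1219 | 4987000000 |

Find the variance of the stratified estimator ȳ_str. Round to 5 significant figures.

Var(ȳ_str) = Σₕ Wₕ²(1 − fₕ)sₕ²/nₕ with Wₕ = Nₕ/N, N = 31481.
55–64: Wₕ = 0.55411200; term = 0.55411200²·(1 − 0.19232974)·3620000000/3355 = 267574.83.
18–34: Wₕ = 0.44588800; term = 0.44588800²·(1 − 0.08684192)·4987000000/1219 = 742733.81.
Sum = 1.0103086 × 10^6.

1.0103 × 10^6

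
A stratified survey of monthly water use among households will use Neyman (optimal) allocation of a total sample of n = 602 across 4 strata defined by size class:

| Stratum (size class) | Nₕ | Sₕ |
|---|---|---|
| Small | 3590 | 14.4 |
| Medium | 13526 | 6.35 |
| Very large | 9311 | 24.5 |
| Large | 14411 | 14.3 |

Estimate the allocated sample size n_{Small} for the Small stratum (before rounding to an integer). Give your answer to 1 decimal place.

Neyman allocation: nₕ = n·NₕSₕ / Σⱼ NⱼSⱼ.
Σ NⱼSⱼ = 3590·14.4 + 13526·6.35 + 9311·24.5 + 14411·14.3 = 571782.9.
n_{Small} = 602·3590·14.4 / 571782.9 = 54.4.

54.4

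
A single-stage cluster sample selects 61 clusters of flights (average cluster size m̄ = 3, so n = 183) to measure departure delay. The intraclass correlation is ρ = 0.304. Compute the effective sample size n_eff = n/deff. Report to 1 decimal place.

deff = 1 + (3 − 1)·0.304 = 1 + 0.608 = 1.608.
n_eff = 183 / 1.608 = 113.8.

113.8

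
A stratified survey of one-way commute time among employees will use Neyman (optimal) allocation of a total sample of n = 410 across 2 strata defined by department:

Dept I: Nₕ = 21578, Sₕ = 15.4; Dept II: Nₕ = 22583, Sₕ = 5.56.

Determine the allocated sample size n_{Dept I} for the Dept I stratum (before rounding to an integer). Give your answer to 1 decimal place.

297.6

Neyman allocation: nₕ = n·NₕSₕ / Σⱼ NⱼSⱼ.
Σ NⱼSⱼ = 21578·15.4 + 22583·5.56 = 457862.68.
n_{Dept I} = 410·21578·15.4 / 457862.68 = 297.6.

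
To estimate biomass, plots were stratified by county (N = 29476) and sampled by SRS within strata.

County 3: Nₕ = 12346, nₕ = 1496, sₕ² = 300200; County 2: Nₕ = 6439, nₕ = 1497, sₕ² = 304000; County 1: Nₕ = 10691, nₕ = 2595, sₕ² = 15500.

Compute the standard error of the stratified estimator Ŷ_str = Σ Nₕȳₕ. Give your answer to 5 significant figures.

184010

Var(Ŷ_str) = Σₕ Nₕ²(1 − fₕ)sₕ²/nₕ.
County 3: 12346²·(1 − 1496/12346)·300200/1496 = 2.6880362 × 10^10.
County 2: 6439²·(1 − 1497/6439)·304000/1497 = 6.4620892 × 10^9.
County 1: 10691²·(1 − 2595/10691)·15500/2595 = 5.1699122 × 10^8.
Sum = 3.3859442 × 10^10.
SE = √(3.3859442 × 10^10) = 184010.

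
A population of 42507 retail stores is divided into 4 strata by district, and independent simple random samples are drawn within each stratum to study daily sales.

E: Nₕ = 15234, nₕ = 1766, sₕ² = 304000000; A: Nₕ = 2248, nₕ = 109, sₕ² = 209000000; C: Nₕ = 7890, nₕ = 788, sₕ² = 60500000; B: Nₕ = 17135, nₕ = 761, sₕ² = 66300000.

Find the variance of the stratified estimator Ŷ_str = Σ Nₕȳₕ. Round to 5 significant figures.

Var(Ŷ_str) = Σₕ Nₕ²(1 − fₕ)sₕ²/nₕ.
E: 15234²·(1 − 1766/15234)·304000000/1766 = 3.5318312 × 10^13.
A: 2248²·(1 − 109/2248)·209000000/109 = 9.2199142 × 10^12.
C: 7890²·(1 − 788/7890)·60500000/788 = 4.3021627 × 10^12.
B: 17135²·(1 − 761/17135)·66300000/761 = 2.4443746 × 10^13.
Sum = 7.3284135 × 10^13.

7.3284 × 10^13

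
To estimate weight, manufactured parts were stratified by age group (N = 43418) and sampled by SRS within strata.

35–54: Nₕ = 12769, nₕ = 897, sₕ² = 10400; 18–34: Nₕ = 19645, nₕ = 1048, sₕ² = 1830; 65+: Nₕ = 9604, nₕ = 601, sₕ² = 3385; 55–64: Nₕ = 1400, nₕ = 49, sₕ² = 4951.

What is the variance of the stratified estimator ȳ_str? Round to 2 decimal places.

1.63

Var(ȳ_str) = Σₕ Wₕ²(1 − fₕ)sₕ²/nₕ with Wₕ = Nₕ/N, N = 43418.
35–54: Wₕ = 0.29409462; term = 0.29409462²·(1 − 0.07024826)·10400/897 = 0.93235659.
18–34: Wₕ = 0.45246211; term = 0.45246211²·(1 − 0.05334691)·1830/1048 = 0.33841149.
65+: Wₕ = 0.22119858; term = 0.22119858²·(1 − 0.06257809)·3385/601 = 0.25833543.
55–64: Wₕ = 0.03224469; term = 0.03224469²·(1 − 0.03500000)·4951/49 = 0.10137727.
Sum = 1.6304808.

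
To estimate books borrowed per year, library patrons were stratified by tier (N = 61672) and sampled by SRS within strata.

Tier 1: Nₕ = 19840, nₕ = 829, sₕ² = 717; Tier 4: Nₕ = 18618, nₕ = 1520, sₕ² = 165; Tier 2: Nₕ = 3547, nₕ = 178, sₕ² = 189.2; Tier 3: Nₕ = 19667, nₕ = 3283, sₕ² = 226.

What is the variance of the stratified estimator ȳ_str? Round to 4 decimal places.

0.1040

Var(ȳ_str) = Σₕ Wₕ²(1 − fₕ)sₕ²/nₕ with Wₕ = Nₕ/N, N = 61672.
Tier 1: Wₕ = 0.32170191; term = 0.32170191²·(1 − 0.04178427)·717/829 = 0.085769956.
Tier 4: Wₕ = 0.30188740; term = 0.30188740²·(1 − 0.08164142)·165/1520 = 0.0090853702.
Tier 2: Wₕ = 0.05751394; term = 0.05751394²·(1 − 0.05018325)·189.2/178 = 0.0033395447.
Tier 3: Wₕ = 0.31889674; term = 0.31889674²·(1 − 0.16692937)·226/3283 = 0.0058320273.
Sum = 0.1040269.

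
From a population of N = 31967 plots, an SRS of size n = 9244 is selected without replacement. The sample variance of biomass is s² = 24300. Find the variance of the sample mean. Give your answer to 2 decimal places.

1.87

Under SRS without replacement, Var(ȳ) = (1 − f)·s²/n with f = n/N = 9244/31967 = 0.28917321.
Var(ȳ) = (1 − 0.28917321)·24300/9244 = 0.71082679·2.6287322 = 1.8685732.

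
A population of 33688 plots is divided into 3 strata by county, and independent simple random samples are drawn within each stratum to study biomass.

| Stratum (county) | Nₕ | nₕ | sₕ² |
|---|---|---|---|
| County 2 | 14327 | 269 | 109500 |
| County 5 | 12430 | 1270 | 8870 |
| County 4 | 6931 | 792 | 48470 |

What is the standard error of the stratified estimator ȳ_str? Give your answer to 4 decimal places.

Var(ȳ_str) = Σₕ Wₕ²(1 − fₕ)sₕ²/nₕ with Wₕ = Nₕ/N, N = 33688.
County 2: Wₕ = 0.42528497; term = 0.42528497²·(1 − 0.01877574)·109500/269 = 72.24207.
County 5: Wₕ = 0.36897412; term = 0.36897412²·(1 − 0.10217216)·8870/1270 = 0.85369899.
County 4: Wₕ = 0.20574092; term = 0.20574092²·(1 − 0.11426923)·48470/792 = 2.2945151.
Sum = 75.390284.
SE = √(75.390284) = 8.6828.

8.6828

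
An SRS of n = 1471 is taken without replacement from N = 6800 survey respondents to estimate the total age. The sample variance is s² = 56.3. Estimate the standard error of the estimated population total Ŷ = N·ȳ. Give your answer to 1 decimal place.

1177.7

Var(Ŷ) = N²·Var(ȳ) = N²·(1 − n/N)·s²/n.
f = 1471/6800 = 0.21632353; Var(ȳ) = 0.78367647·56.3/1471 = 0.029993872.
Var(Ŷ) = 6800² · 0.029993872 = 1.3869166 × 10^6.
SE(Ŷ) = √(1.3869166 × 10^6) = 1177.7.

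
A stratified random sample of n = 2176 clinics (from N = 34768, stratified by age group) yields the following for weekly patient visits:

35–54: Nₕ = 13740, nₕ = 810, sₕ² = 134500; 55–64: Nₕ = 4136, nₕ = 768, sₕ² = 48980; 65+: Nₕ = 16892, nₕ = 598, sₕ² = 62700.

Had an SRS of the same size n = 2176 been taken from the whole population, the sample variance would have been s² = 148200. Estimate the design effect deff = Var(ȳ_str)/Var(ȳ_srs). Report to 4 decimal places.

Var(ȳ_str) = Σ Wₕ²(1−fₕ)sₕ²/nₕ with Wₕ = Nₕ/34768:
  35–54: (13740/34768)²·(1−810/13740)·134500/810 = 24.404117
  55–64: (4136/34768)²·(1−768/4136)·48980/768 = 0.73493809
  65+: (16892/34768)²·(1−598/16892)·62700/598 = 23.87348
  → Var(ȳ_str) = 49.012535.
Var(ȳ_srs) = (1 − 2176/34768)·148200/2176 = 63.844077.
deff = 49.012535 / 63.844077 = 0.7677.

0.7677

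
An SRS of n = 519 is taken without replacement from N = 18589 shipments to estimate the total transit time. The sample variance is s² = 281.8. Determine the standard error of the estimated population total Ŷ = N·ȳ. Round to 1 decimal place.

13505.0

Var(Ŷ) = N²·Var(ȳ) = N²·(1 − n/N)·s²/n.
f = 519/18589 = 0.02791974; Var(ȳ) = 0.97208026·281.8/519 = 0.52780774.
Var(Ŷ) = 18589² · 0.52780774 = 1.8238445 × 10^8.
SE(Ŷ) = √(1.8238445 × 10^8) = 13505.0.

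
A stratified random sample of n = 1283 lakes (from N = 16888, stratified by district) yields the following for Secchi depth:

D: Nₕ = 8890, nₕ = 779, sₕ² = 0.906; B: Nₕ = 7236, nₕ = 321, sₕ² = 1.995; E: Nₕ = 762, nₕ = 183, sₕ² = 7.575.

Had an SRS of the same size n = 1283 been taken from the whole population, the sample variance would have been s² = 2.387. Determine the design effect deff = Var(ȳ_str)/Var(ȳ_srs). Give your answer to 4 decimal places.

0.8425

Var(ȳ_str) = Σ Wₕ²(1−fₕ)sₕ²/nₕ with Wₕ = Nₕ/16888:
  D: (8890/16888)²·(1−779/8890)·0.906/779 = 2.9404274 × 10^-4
  B: (7236/16888)²·(1−321/7236)·1.995/321 = 0.0010903657
  E: (762/16888)²·(1−183/762)·7.575/183 = 6.4033707 × 10^-5
  → Var(ȳ_str) = 0.0014484421.
Var(ȳ_srs) = (1 − 1283/16888)·2.387/1283 = 0.0017191403.
deff = 0.0014484421 / 0.0017191403 = 0.8425.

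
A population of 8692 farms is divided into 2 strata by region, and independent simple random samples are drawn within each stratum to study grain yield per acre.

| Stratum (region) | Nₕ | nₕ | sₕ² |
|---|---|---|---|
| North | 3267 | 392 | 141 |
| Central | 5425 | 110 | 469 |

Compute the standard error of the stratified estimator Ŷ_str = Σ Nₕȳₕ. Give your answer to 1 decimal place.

11239.0

Var(Ŷ_str) = Σₕ Nₕ²(1 − fₕ)sₕ²/nₕ.
North: 3267²·(1 − 392/3267)·141/392 = 3.3784697 × 10^6.
Central: 5425²·(1 − 110/5425)·469/110 = 1.2293716 × 10^8.
Sum = 1.2631563 × 10^8.
SE = √(1.2631563 × 10^8) = 11239.0.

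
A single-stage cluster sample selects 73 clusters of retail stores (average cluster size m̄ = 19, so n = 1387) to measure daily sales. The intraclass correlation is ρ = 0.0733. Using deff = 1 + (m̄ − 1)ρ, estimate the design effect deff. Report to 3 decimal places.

deff = 1 + (19 − 1)·0.0733 = 1 + 1.3194 = 2.3194.

2.319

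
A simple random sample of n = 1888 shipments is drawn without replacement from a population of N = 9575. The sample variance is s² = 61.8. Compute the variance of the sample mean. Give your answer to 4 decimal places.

Under SRS without replacement, Var(ȳ) = (1 − f)·s²/n with f = n/N = 1888/9575 = 0.19718016.
Var(ȳ) = (1 − 0.19718016)·61.8/1888 = 0.80281984·0.032733051 = 0.026278743.

0.0263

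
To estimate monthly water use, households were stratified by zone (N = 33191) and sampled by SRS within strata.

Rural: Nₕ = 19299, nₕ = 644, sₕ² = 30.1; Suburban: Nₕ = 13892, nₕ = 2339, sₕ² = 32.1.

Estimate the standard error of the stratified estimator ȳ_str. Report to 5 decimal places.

Var(ȳ_str) = Σₕ Wₕ²(1 − fₕ)sₕ²/nₕ with Wₕ = Nₕ/N, N = 33191.
Rural: Wₕ = 0.58145280; term = 0.58145280²·(1 − 0.03336960)·30.1/644 = 0.015274606.
Suburban: Wₕ = 0.41854720; term = 0.41854720²·(1 − 0.16837029)·32.1/2339 = 0.0019993724.
Sum = 0.017273978.
SE = √(0.017273978) = 0.13143.

0.13143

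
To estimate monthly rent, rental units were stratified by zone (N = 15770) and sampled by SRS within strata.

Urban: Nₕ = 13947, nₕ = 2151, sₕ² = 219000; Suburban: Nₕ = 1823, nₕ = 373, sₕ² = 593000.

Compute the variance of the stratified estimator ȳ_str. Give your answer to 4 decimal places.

Var(ȳ_str) = Σₕ Wₕ²(1 − fₕ)sₕ²/nₕ with Wₕ = Nₕ/N, N = 15770.
Urban: Wₕ = 0.88440076; term = 0.88440076²·(1 − 0.15422672)·219000/2151 = 67.352835.
Suburban: Wₕ = 0.11559924; term = 0.11559924²·(1 − 0.20460779)·593000/373 = 16.898072.
Sum = 84.250907.

84.2509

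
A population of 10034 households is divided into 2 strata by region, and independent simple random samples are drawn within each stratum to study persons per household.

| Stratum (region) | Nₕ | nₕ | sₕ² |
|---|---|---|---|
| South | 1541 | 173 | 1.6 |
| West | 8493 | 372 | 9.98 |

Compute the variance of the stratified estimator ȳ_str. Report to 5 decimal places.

0.01857

Var(ȳ_str) = Σₕ Wₕ²(1 − fₕ)sₕ²/nₕ with Wₕ = Nₕ/N, N = 10034.
South: Wₕ = 0.15357784; term = 0.15357784²·(1 − 0.11226476)·1.6/173 = 1.9364863 × 10^-4.
West: Wₕ = 0.84642216; term = 0.84642216²·(1 − 0.04380078)·9.98/372 = 0.018378499.
Sum = 0.018572148.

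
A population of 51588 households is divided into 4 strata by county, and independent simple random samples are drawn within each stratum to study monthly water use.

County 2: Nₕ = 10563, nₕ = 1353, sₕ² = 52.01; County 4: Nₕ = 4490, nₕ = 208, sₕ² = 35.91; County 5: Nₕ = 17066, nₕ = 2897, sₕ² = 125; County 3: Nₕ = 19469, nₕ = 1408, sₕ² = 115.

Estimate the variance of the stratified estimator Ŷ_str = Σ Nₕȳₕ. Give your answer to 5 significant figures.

Var(Ŷ_str) = Σₕ Nₕ²(1 − fₕ)sₕ²/nₕ.
County 2: 10563²·(1 − 1353/10563)·52.01/1353 = 3.7396931 × 10^6.
County 4: 4490²·(1 − 208/4490)·35.91/208 = 3.3192891 × 10^6.
County 5: 17066²·(1 − 2897/17066)·125/2897 = 1.0433559 × 10^7.
County 3: 19469²·(1 − 1408/19469)·115/1408 = 2.8719748 × 10^7.
Sum = 4.6212289 × 10^7.

4.6212 × 10^7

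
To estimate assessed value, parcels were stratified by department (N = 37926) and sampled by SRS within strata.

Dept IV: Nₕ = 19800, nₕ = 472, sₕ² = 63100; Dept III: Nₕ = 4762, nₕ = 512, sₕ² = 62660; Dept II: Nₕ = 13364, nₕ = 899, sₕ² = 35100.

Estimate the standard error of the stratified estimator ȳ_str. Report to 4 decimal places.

6.4662

Var(ȳ_str) = Σₕ Wₕ²(1 − fₕ)sₕ²/nₕ with Wₕ = Nₕ/N, N = 37926.
Dept IV: Wₕ = 0.52206929; term = 0.52206929²·(1 − 0.02383838)·63100/472 = 35.568487.
Dept III: Wₕ = 0.12556030; term = 0.12556030²·(1 − 0.10751785)·62660/512 = 1.7219664.
Dept II: Wₕ = 0.35237041; term = 0.35237041²·(1 − 0.06727028)·35100/899 = 4.5217036.
Sum = 41.812157.
SE = √(41.812157) = 6.4662.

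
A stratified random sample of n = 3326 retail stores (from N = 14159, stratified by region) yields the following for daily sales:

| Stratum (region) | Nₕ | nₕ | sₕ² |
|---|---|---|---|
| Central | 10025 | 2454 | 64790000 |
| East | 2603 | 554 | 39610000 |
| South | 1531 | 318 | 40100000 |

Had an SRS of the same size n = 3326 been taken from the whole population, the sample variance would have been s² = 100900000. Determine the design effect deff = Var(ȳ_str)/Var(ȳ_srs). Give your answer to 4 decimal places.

Var(ȳ_str) = Σ Wₕ²(1−fₕ)sₕ²/nₕ with Wₕ = Nₕ/14159:
  Central: (10025/14159)²·(1−2454/10025)·64790000/2454 = 9995.5313
  East: (2603/14159)²·(1−554/2603)·39610000/554 = 1902.1556
  South: (1531/14159)²·(1−318/1531)·40100000/318 = 1168.1217
  → Var(ȳ_str) = 13065.809.
Var(ȳ_srs) = (1 − 3326/14159)·100900000/3326 = 23210.531.
deff = 13065.809 / 23210.531 = 0.5629.

0.5629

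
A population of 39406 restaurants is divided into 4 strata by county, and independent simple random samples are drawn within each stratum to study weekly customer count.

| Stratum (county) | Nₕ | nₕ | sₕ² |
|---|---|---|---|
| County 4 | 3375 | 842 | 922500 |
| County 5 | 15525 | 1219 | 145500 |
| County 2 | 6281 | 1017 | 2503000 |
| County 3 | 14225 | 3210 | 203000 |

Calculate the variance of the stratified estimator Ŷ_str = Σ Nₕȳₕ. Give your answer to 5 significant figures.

Var(Ŷ_str) = Σₕ Nₕ²(1 − fₕ)sₕ²/nₕ.
County 4: 3375²·(1 − 842/3375)·922500/842 = 9.3661962 × 10^9.
County 5: 15525²·(1 − 1219/15525)·145500/1219 = 2.6509963 × 10^10.
County 2: 6281²·(1 − 1017/6281)·2503000/1017 = 8.1373795 × 10^10.
County 3: 14225²·(1 − 3210/14225)·203000/3210 = 9.9089533 × 10^9.
Sum = 1.2715891 × 10^11.

1.2716 × 10^11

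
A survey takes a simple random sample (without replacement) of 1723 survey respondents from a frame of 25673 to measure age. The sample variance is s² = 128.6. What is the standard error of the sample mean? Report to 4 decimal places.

0.2639

Under SRS without replacement, Var(ȳ) = (1 − f)·s²/n with f = n/N = 1723/25673 = 0.06711331.
Var(ȳ) = (1 − 0.06711331)·128.6/1723 = 0.93288669·0.074637261 = 0.069628107.
SE(ȳ) = √(0.069628107) = 0.2639.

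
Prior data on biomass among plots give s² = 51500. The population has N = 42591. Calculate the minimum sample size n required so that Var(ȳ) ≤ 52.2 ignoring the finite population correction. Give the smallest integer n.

987

Without fpc, n₀ = s²/D = 51500/52.2 = 986.5900.
Rounding up, n = 987.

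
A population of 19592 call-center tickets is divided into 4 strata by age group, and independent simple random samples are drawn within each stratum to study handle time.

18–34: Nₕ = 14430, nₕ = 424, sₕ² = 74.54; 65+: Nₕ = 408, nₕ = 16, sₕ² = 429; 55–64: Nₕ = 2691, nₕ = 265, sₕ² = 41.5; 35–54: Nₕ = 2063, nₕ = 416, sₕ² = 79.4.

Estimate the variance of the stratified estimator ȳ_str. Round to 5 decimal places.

0.10809

Var(ȳ_str) = Σₕ Wₕ²(1 − fₕ)sₕ²/nₕ with Wₕ = Nₕ/N, N = 19592.
18–34: Wₕ = 0.73652511; term = 0.73652511²·(1 − 0.02938323)·74.54/424 = 0.092564922.
65+: Wₕ = 0.02082483; term = 0.02082483²·(1 − 0.03921569)·429/16 = 0.011171873.
55–64: Wₕ = 0.13735198; term = 0.13735198²·(1 − 0.09847640)·41.5/265 = 0.0026634784.
35–54: Wₕ = 0.10529808; term = 0.10529808²·(1 − 0.20164809)·79.4/416 = 0.0016895166.
Sum = 0.10808979.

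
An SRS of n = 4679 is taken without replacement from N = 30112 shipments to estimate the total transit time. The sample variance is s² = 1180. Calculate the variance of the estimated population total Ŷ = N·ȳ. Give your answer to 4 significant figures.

Var(Ŷ) = N²·Var(ȳ) = N²·(1 − n/N)·s²/n.
f = 4679/30112 = 0.15538656; Var(ȳ) = 0.84461344·1180/4679 = 0.2130036.
Var(Ŷ) = 30112² · 0.2130036 = 1.931373 × 10^8.

1.931 × 10^8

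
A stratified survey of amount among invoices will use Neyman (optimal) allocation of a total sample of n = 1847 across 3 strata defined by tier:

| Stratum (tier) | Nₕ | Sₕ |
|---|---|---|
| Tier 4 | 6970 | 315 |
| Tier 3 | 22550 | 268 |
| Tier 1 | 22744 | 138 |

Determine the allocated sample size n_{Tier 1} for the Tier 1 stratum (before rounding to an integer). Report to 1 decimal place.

509.5

Neyman allocation: nₕ = n·NₕSₕ / Σⱼ NⱼSⱼ.
Σ NⱼSⱼ = 6970·315 + 22550·268 + 22744·138 = 1.1377622 × 10^7.
n_{Tier 1} = 1847·22744·138 / (1.1377622 × 10^7) = 509.5.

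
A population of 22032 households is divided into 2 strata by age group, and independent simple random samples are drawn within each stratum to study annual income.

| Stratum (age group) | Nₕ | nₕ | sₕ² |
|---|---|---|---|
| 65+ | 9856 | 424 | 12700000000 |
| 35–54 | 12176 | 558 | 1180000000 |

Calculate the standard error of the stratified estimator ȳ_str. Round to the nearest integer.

2520

Var(ȳ_str) = Σₕ Wₕ²(1 − fₕ)sₕ²/nₕ with Wₕ = Nₕ/N, N = 22032.
65+: Wₕ = 0.44734931; term = 0.44734931²·(1 − 0.04301948)·12700000000/424 = 5.736335 × 10^6.
35–54: Wₕ = 0.55265069; term = 0.55265069²·(1 − 0.04582786)·1180000000/558 = 616277.02.
Sum = 6.352612 × 10^6.
SE = √(6.352612 × 10^6) = 2520.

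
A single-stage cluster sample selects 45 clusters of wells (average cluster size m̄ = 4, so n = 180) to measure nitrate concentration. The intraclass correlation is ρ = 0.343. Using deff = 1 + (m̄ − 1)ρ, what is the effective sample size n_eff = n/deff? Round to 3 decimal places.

88.714

deff = 1 + (4 − 1)·0.343 = 1 + 1.029 = 2.029.
n_eff = 180 / 2.029 = 88.714.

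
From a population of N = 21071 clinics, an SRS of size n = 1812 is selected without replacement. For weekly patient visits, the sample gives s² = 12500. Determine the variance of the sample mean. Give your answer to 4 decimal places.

Under SRS without replacement, Var(ȳ) = (1 − f)·s²/n with f = n/N = 1812/21071 = 0.08599497.
Var(ȳ) = (1 − 0.08599497)·12500/1812 = 0.91400503·6.8984547 = 6.3052223.

6.3052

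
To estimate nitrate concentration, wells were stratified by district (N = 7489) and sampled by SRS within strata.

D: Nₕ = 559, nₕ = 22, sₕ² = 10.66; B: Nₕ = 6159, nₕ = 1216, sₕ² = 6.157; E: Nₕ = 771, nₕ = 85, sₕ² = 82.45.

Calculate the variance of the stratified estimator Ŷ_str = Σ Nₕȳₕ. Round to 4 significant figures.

Var(Ŷ_str) = Σₕ Nₕ²(1 − fₕ)sₕ²/nₕ.
D: 559²·(1 − 22/559)·10.66/22 = 145452.31.
B: 6159²·(1 − 1216/6159)·6.157/1216 = 154147.47.
E: 771²·(1 − 85/771)·82.45/85 = 513038.82.
Sum = 812638.6.

812600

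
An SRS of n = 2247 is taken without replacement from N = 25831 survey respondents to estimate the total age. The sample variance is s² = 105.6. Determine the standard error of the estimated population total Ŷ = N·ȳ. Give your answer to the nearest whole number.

5351

Var(Ŷ) = N²·Var(ȳ) = N²·(1 − n/N)·s²/n.
f = 2247/25831 = 0.08698850; Var(ȳ) = 0.91301150·105.6/2247 = 0.042907883.
Var(Ŷ) = 25831² · 0.042907883 = 2.862988 × 10^7.
SE(Ŷ) = √(2.862988 × 10^7) = 5351.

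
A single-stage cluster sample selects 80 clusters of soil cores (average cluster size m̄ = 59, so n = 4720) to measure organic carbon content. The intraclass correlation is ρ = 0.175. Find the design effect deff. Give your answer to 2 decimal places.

deff = 1 + (59 − 1)·0.175 = 1 + 10.15 = 11.15.

11.15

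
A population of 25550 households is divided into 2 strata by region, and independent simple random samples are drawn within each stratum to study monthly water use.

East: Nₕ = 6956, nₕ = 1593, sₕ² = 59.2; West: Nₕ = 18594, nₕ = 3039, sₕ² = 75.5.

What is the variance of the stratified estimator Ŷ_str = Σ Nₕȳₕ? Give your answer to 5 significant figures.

Var(Ŷ_str) = Σₕ Nₕ²(1 − fₕ)sₕ²/nₕ.
East: 6956²·(1 − 1593/6956)·59.2/1593 = 1.3863513 × 10^6.
West: 18594²·(1 − 3039/18594)·75.5/3039 = 7.1855347 × 10^6.
Sum = 8.571886 × 10^6.

8.5719 × 10^6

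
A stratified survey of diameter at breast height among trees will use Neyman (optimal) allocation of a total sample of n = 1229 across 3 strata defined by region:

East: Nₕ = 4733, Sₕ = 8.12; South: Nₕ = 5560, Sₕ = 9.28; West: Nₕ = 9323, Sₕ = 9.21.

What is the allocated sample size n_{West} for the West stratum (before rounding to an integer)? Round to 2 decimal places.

599.95

Neyman allocation: nₕ = n·NₕSₕ / Σⱼ NⱼSⱼ.
Σ NⱼSⱼ = 4733·8.12 + 5560·9.28 + 9323·9.21 = 175893.59.
n_{West} = 1229·9323·9.21 / 175893.59 = 599.95.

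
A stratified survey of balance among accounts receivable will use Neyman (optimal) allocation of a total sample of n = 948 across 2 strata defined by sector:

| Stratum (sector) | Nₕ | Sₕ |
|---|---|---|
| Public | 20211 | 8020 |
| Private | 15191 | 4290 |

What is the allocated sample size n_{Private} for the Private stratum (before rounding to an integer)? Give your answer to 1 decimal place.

271.8

Neyman allocation: nₕ = n·NₕSₕ / Σⱼ NⱼSⱼ.
Σ NⱼSⱼ = 20211·8020 + 15191·4290 = 2.2726161 × 10^8.
n_{Private} = 948·15191·4290 / (2.2726161 × 10^8) = 271.8.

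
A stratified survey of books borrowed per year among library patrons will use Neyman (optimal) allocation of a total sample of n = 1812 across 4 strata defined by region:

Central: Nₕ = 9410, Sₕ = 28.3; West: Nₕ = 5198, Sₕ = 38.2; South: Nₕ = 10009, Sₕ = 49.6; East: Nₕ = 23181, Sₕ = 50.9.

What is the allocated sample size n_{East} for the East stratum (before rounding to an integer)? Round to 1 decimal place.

998.5

Neyman allocation: nₕ = n·NₕSₕ / Σⱼ NⱼSⱼ.
Σ NⱼSⱼ = 9410·28.3 + 5198·38.2 + 10009·49.6 + 23181·50.9 = 2.1412259 × 10^6.
n_{East} = 1812·23181·50.9 / (2.1412259 × 10^6) = 998.5.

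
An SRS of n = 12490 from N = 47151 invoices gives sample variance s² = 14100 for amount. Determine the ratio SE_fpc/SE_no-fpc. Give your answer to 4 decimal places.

0.8574

f = n/N = 12490/47151 = 0.26489364.
SE_no-fpc = √(s²/n) = 1.0624985; SE_fpc = √((1−f)s²/n) = 0.91096864.
Ratio = √(1−f) = 0.85738344.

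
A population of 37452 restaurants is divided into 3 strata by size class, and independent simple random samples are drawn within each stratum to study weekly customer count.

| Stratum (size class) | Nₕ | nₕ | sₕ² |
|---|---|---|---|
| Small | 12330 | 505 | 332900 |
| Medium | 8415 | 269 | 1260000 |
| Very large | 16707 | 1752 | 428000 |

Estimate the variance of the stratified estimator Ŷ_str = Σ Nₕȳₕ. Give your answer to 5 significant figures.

4.7823 × 10^11

Var(Ŷ_str) = Σₕ Nₕ²(1 − fₕ)sₕ²/nₕ.
Small: 12330²·(1 − 505/12330)·332900/505 = 9.6113998 × 10^10.
Medium: 8415²·(1 − 269/8415)·1260000/269 = 3.2108261 × 10^11.
Very large: 16707²·(1 − 1752/16707)·428000/1752 = 6.1037194 × 10^10.
Sum = 4.782338 × 10^11.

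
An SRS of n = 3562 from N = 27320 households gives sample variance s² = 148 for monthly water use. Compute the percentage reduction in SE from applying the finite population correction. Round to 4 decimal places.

f = n/N = 3562/27320 = 0.13038067.
SE_no-fpc = √(s²/n) = 0.20383741; SE_fpc = √((1−f)s²/n) = 0.19008528.
Ratio = √(1−f) = 0.93253382. Reduction = 100·(1 − 0.93253382) = 6.7466%.

6.7466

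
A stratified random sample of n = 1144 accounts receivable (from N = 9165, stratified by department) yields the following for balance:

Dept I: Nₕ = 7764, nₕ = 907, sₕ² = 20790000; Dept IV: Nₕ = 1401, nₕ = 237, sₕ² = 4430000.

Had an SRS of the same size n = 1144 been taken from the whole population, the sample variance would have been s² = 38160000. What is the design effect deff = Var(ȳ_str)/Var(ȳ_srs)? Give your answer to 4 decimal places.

Var(ȳ_str) = Σ Wₕ²(1−fₕ)sₕ²/nₕ with Wₕ = Nₕ/9165:
  Dept I: (7764/9165)²·(1−907/7764)·20790000/907 = 14527.87
  Dept IV: (1401/9165)²·(1−237/1401)·4430000/237 = 362.89548
  → Var(ȳ_str) = 14890.765.
Var(ȳ_srs) = (1 − 1144/9165)·38160000/1144 = 29192.977.
deff = 14890.765 / 29192.977 = 0.5101.

0.5101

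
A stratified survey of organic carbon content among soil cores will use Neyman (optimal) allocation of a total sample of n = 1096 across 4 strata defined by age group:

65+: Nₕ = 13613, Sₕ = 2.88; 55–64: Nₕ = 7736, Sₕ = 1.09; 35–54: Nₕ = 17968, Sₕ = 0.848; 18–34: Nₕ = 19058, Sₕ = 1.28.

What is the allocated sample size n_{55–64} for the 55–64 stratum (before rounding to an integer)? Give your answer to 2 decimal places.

105.90

Neyman allocation: nₕ = n·NₕSₕ / Σⱼ NⱼSⱼ.
Σ NⱼSⱼ = 13613·2.88 + 7736·1.09 + 17968·0.848 + 19058·1.28 = 87268.784.
n_{55–64} = 1096·7736·1.09 / 87268.784 = 105.90.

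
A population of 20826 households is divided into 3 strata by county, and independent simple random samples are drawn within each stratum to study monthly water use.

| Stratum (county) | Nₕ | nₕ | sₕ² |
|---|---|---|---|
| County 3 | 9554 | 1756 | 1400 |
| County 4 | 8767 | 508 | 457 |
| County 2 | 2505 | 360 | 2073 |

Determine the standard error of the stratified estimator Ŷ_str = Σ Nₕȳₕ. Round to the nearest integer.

Var(Ŷ_str) = Σₕ Nₕ²(1 − fₕ)sₕ²/nₕ.
County 3: 9554²·(1 − 1756/9554)·1400/1756 = 5.9398023 × 10^7.
County 4: 8767²·(1 − 508/8767)·457/508 = 6.5137481 × 10^7.
County 2: 2505²·(1 − 360/2505)·2073/360 = 3.0940821 × 10^7.
Sum = 1.5547633 × 10^8.
SE = √(1.5547633 × 10^8) = 12469.

12469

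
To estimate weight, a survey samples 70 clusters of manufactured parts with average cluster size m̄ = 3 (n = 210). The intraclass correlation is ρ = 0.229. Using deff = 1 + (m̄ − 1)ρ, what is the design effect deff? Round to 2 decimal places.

1.46

deff = 1 + (3 − 1)·0.229 = 1 + 0.458 = 1.458.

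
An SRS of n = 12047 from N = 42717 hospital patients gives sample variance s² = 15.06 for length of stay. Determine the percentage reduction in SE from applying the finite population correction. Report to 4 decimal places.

15.2662

f = n/N = 12047/42717 = 0.28201887.
SE_no-fpc = √(s²/n) = 0.035356806; SE_fpc = √((1−f)s²/n) = 0.029959154.
Ratio = √(1−f) = 0.84733767. Reduction = 100·(1 − 0.84733767) = 15.2662%.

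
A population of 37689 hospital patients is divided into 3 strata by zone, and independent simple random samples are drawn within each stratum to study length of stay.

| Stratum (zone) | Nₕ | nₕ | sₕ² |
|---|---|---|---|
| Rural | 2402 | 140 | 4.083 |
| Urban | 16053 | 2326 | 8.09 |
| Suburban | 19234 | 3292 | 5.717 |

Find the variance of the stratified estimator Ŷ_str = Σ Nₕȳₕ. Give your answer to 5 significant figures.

Var(Ŷ_str) = Σₕ Nₕ²(1 − fₕ)sₕ²/nₕ.
Rural: 2402²·(1 − 140/2402)·4.083/140 = 158459.01.
Urban: 16053²·(1 − 2326/16053)·8.09/2326 = 766426.74.
Suburban: 19234²·(1 − 3292/19234)·5.717/3292 = 532501.43.
Sum = 1.4573872 × 10^6.

1.4574 × 10^6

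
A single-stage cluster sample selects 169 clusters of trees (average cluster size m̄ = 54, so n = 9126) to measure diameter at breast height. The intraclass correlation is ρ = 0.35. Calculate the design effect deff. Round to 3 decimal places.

deff = 1 + (54 − 1)·0.35 = 1 + 18.55 = 19.55.

19.550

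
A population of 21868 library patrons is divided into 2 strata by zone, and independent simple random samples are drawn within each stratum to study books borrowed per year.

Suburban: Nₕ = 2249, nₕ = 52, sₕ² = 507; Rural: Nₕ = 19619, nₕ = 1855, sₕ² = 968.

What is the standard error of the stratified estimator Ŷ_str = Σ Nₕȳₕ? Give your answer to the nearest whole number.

15167

Var(Ŷ_str) = Σₕ Nₕ²(1 − fₕ)sₕ²/nₕ.
Suburban: 2249²·(1 − 52/2249)·507/52 = 4.8175267 × 10^7.
Rural: 19619²·(1 − 1855/19619)·968/1855 = 1.8186498 × 10^8.
Sum = 2.3004025 × 10^8.
SE = √(2.3004025 × 10^8) = 15167.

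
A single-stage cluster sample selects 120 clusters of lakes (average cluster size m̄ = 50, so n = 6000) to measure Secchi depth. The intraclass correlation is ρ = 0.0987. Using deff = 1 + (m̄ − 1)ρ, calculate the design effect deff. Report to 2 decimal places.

deff = 1 + (50 − 1)·0.0987 = 1 + 4.8363 = 5.8363.

5.84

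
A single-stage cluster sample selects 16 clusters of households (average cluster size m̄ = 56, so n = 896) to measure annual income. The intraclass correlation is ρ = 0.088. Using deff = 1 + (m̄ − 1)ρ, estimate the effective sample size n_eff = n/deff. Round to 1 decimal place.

deff = 1 + (56 − 1)·0.088 = 1 + 4.84 = 5.84.
n_eff = 896 / 5.84 = 153.4.

153.4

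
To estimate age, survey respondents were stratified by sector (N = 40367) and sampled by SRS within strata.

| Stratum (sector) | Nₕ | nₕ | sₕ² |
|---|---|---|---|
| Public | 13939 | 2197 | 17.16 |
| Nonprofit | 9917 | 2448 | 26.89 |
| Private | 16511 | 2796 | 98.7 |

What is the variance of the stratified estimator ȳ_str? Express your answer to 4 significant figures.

Var(ȳ_str) = Σₕ Wₕ²(1 − fₕ)sₕ²/nₕ with Wₕ = Nₕ/N, N = 40367.
Public: Wₕ = 0.34530681; term = 0.34530681²·(1 − 0.15761532)·17.16/2197 = 7.8452714 × 10^-4.
Nonprofit: Wₕ = 0.24567097; term = 0.24567097²·(1 − 0.24684885)·26.89/2448 = 4.9930879 × 10^-4.
Private: Wₕ = 0.40902222; term = 0.40902222²·(1 − 0.16934165)·98.7/2796 = 0.0049056462.
Sum = 0.0061894821.

0.006189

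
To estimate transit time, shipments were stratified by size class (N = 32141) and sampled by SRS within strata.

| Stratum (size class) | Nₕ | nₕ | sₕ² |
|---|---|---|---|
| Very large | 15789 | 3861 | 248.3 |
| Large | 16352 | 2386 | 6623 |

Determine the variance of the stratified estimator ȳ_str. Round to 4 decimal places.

Var(ȳ_str) = Σₕ Wₕ²(1 − fₕ)sₕ²/nₕ with Wₕ = Nₕ/N, N = 32141.
Very large: Wₕ = 0.49124172; term = 0.49124172²·(1 − 0.24453734)·248.3/3861 = 0.011724124.
Large: Wₕ = 0.50875828; term = 0.50875828²·(1 − 0.14591487)·6623/2386 = 0.61363265.
Sum = 0.62535677.

0.6254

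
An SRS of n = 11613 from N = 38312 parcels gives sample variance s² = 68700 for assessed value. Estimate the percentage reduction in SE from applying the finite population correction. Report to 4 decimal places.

f = n/N = 11613/38312 = 0.30311652.
SE_no-fpc = √(s²/n) = 2.4322385; SE_fpc = √((1−f)s²/n) = 2.0304217.
Ratio = √(1−f) = 0.83479547. Reduction = 100·(1 − 0.83479547) = 16.5205%.

16.5205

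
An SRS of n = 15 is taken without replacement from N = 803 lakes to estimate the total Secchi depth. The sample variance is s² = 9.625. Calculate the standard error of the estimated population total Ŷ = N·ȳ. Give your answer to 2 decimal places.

Var(Ŷ) = N²·Var(ȳ) = N²·(1 − n/N)·s²/n.
f = 15/803 = 0.01867995; Var(ȳ) = 0.98132005·9.625/15 = 0.62968037.
Var(Ŷ) = 803² · 0.62968037 = 406023.57.
SE(Ŷ) = √(406023.57) = 637.20.

637.20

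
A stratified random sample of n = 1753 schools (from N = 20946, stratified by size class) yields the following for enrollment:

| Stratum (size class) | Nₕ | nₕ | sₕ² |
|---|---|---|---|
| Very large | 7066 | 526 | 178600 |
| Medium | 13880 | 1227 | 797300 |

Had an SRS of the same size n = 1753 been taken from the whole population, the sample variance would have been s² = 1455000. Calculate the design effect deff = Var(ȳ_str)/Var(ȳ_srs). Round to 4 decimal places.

Var(ȳ_str) = Σ Wₕ²(1−fₕ)sₕ²/nₕ with Wₕ = Nₕ/20946:
  Very large: (7066/20946)²·(1−526/7066)·178600/526 = 35.763902
  Medium: (13880/20946)²·(1−1227/13880)·797300/1227 = 260.11056
  → Var(ȳ_str) = 295.87446.
Var(ȳ_srs) = (1 − 1753/20946)·1455000/1753 = 760.54137.
deff = 295.87446 / 760.54137 = 0.3890.

0.3890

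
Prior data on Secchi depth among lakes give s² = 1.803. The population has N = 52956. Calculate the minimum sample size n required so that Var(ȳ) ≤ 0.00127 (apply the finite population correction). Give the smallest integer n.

1383

Without fpc, n₀ = s²/D = 1.803/0.00127 = 1419.6850.
With fpc, (1 − n/N)·s²/n ≤ D requires n ≥ n₀/(1 + n₀/N) = 1419.6850/(1 + 1419.6850/52956) = 1382.6187.
Rounding up, n = 1383.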